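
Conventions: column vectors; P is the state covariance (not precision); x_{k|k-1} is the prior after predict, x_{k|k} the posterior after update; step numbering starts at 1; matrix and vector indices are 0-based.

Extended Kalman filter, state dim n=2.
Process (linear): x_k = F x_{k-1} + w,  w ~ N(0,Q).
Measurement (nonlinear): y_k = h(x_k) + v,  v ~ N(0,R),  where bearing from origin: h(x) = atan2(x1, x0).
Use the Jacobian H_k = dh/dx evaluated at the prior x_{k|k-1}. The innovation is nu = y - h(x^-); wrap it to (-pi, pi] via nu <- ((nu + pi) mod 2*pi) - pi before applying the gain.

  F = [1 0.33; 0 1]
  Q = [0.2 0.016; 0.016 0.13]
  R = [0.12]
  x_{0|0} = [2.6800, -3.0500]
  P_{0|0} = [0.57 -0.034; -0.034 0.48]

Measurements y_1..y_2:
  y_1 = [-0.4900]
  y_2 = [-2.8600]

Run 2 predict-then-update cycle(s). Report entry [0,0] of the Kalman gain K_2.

K[0,0] = 1.1909

step 1: x^-=[1.6735, -3.0500]  P^-=[0.7998 0.1404; 0.1404 0.6100]  H_jac=[0.2520 0.1383]  S=[0.1922]  K=[1.1495; 0.6228]  nu=[0.5790]  x^+=[2.3390, -2.6894]  P^+=[0.5458 0.0028; 0.0028 0.5354]
step 2: x^-=[1.4515, -2.6894]  P^-=[0.8060 0.1955; 0.1955 0.6654]  H_jac=[0.2880 0.1554]  S=[0.2204]  K=[1.1909; 0.7246]  nu=[-1.7841]  x^+=[-0.6731, -3.9822]  P^+=[0.4934 0.0053; 0.0053 0.5497]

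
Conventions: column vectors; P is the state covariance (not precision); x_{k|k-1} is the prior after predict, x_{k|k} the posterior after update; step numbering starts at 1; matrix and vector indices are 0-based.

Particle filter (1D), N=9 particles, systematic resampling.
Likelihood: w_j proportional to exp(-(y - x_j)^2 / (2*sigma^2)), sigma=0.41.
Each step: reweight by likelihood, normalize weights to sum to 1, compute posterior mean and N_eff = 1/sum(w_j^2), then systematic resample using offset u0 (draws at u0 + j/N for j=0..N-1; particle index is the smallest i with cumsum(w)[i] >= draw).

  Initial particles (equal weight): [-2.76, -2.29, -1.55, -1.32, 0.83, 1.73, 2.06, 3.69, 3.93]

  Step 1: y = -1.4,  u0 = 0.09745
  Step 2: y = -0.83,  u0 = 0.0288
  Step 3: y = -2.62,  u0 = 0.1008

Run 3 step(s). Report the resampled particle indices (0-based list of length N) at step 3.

step 1: w=[0.0020, 0.0470, 0.4641, 0.4869, 0.0000, 0.0000, 0.0000, 0.0000, 0.0000]  mean=-1.4753  Neff=2.1997  idx=[2, 2, 2, 2, 3, 3, 3, 3, 3]
step 2: w=[0.0648, 0.0648, 0.0648, 0.0648, 0.1482, 0.1482, 0.1482, 0.1482, 0.1482]  mean=-1.3796  Neff=7.9002  idx=[0, 2, 3, 4, 5, 6, 6, 7, 8]
step 3: w=[0.2389, 0.2389, 0.2389, 0.0472, 0.0472, 0.0472, 0.0472, 0.0472, 0.0472]  mean=-1.4848  Neff=5.4171  idx=[0, 0, 1, 1, 2, 2, 4, 6, 8]

resampled_idx = [0, 0, 1, 1, 2, 2, 4, 6, 8]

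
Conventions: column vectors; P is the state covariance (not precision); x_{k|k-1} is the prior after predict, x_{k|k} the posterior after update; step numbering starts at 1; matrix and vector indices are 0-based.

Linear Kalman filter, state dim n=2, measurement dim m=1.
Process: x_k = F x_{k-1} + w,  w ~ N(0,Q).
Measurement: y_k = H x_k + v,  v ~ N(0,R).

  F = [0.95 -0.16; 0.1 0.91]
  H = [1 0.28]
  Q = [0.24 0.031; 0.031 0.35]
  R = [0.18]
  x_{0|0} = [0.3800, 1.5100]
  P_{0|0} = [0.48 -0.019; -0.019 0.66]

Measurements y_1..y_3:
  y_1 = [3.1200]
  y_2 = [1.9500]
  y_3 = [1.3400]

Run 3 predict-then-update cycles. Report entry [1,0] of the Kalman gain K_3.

K[1,0] = -0.0126

step 1: x^-=[0.1194, 1.4121]  P^-=[0.6959 -0.0356; -0.0356 0.8979]  S=[0.9263]  K=[0.7405; 0.2330]  nu=[2.6052]  x^+=[2.0484, 2.0190]  P^+=[0.1880 -0.1954; -0.1954 0.8476]
step 2: x^-=[1.6230, 2.0421]  P^-=[0.4908 -0.2404; -0.2404 1.0182]  S=[0.6160]  K=[0.6874; 0.0727]  nu=[-0.2448]  x^+=[1.4547, 2.0243]  P^+=[0.1997 -0.2711; -0.2711 1.0150]
step 3: x^-=[1.0581, 1.9876]  P^-=[0.5286 -0.3279; -0.3279 1.1432]  S=[0.6146]  K=[0.7107; -0.0126]  nu=[-0.2746]  x^+=[0.8629, 1.9911]  P^+=[0.2182 -0.3223; -0.3223 1.1431]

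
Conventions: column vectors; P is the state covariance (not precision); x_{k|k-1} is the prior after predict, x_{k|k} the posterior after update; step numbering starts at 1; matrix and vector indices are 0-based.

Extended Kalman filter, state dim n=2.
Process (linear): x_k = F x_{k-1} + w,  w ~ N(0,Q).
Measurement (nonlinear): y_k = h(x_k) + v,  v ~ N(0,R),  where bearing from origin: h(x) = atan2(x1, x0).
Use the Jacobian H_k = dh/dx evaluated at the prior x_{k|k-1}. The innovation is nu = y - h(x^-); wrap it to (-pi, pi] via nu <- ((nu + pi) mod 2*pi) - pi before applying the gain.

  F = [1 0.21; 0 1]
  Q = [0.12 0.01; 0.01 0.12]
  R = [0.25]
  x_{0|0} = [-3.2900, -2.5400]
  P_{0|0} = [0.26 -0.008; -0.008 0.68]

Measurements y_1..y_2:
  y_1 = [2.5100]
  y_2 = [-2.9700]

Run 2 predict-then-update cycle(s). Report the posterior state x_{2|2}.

step 1: x^-=[-3.8234, -2.5400]  P^-=[0.4066 0.1448; 0.1448 0.8000]  H_jac=[0.1206 -0.1815]  S=[0.2759]  K=[0.0824; -0.4629]  nu=[-1.2180]  x^+=[-3.9238, -1.9762]  P^+=[0.4048 0.1553; 0.1553 0.7409]
step 2: x^-=[-4.3388, -1.9762]  P^-=[0.6227 0.3209; 0.3209 0.8609]  H_jac=[0.0869 -0.1909]  S=[0.2754]  K=[-0.0259; -0.4953]  nu=[-0.2558]  x^+=[-4.3322, -1.8495]  P^+=[0.6225 0.3174; 0.3174 0.7933]

x_post = [-4.3322, -1.8495]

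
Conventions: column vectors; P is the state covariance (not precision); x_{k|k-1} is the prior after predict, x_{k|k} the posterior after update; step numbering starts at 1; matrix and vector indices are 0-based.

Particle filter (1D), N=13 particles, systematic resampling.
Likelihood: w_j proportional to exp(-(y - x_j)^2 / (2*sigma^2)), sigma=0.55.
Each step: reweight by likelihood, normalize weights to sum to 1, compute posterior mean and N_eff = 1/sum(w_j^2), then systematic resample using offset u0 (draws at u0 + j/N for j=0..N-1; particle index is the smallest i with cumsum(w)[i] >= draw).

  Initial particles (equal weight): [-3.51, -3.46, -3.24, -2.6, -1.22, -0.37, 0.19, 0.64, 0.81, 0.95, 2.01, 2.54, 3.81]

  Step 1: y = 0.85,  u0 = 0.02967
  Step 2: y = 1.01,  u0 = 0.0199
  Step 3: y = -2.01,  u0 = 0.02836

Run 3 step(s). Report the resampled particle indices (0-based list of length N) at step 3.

resampled_idx = [0, 0, 0, 0, 0, 0, 0, 0, 0, 0, 0, 0, 3]

step 1: w=[0.0000, 0.0000, 0.0000, 0.0000, 0.0002, 0.0237, 0.1352, 0.2582, 0.2770, 0.2732, 0.0300, 0.0025, 0.0000]  mean=0.7324  Neff=4.2061  idx=[6, 6, 7, 7, 7, 7, 8, 8, 8, 9, 9, 9, 9]
step 2: w=[0.0310, 0.0310, 0.0750, 0.0750, 0.0750, 0.0750, 0.0880, 0.0880, 0.0880, 0.0935, 0.0935, 0.0935, 0.0935]  mean=0.7730  Neff=12.1017  idx=[0, 2, 3, 4, 5, 6, 7, 8, 9, 9, 10, 11, 12]
step 3: w=[0.8821, 0.0239, 0.0239, 0.0239, 0.0239, 0.0051, 0.0051, 0.0051, 0.0014, 0.0014, 0.0014, 0.0014, 0.0014]  mean=0.2478  Neff=1.2812  idx=[0, 0, 0, 0, 0, 0, 0, 0, 0, 0, 0, 0, 3]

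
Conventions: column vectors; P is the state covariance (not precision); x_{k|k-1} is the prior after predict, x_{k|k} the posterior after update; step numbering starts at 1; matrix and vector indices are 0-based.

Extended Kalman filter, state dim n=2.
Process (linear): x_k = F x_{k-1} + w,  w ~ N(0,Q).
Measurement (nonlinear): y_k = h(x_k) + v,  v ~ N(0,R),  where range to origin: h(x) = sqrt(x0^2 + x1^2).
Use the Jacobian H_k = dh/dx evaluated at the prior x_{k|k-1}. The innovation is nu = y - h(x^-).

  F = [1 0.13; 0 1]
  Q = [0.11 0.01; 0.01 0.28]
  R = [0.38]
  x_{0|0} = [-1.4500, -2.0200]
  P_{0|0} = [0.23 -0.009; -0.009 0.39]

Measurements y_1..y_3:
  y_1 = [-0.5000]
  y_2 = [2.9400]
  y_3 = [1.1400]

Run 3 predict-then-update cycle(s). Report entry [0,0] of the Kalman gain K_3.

K[0,0] = -0.3901

step 1: x^-=[-1.7126, -2.0200]  P^-=[0.3443 0.0517; 0.0517 0.6700]  H_jac=[-0.6467 -0.7628]  S=[0.9648]  K=[-0.2716; -0.5644]  nu=[-3.1483]  x^+=[-0.8575, -0.2432]  P^+=[0.2731 -0.0962; -0.0962 0.3627]
step 2: x^-=[-0.8891, -0.2432]  P^-=[0.3642 -0.0390; -0.0390 0.6427]  H_jac=[-0.9646 -0.2639]  S=[0.7437]  K=[-0.4585; -0.1774]  nu=[2.0183]  x^+=[-1.8144, -0.6013]  P^+=[0.2079 -0.0995; -0.0995 0.6193]
step 3: x^-=[-1.8926, -0.6013]  P^-=[0.3024 -0.0090; -0.0090 0.8993]  H_jac=[-0.9531 -0.3028]  S=[0.7320]  K=[-0.3901; -0.3603]  nu=[-0.8458]  x^+=[-1.5627, -0.2966]  P^+=[0.1911 -0.1119; -0.1119 0.8043]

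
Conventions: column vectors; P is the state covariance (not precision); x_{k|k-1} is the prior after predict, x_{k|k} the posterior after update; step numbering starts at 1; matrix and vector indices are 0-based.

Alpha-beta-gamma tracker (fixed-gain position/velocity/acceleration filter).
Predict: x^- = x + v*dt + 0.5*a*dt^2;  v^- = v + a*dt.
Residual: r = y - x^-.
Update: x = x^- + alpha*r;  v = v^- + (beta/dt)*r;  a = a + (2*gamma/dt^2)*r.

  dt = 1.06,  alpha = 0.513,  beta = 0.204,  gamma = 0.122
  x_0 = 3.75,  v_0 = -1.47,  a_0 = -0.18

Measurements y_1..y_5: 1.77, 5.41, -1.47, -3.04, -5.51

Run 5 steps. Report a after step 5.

step 1: x_pred=2.0907  r=-0.3207  x^+=1.9262  v^+=-1.7225  a^+=-0.2496
step 2: x_pred=-0.0399  r=5.4499  x^+=2.7559  v^+=-0.9383  a^+=0.9339
step 3: x_pred=2.2860  r=-3.7560  x^+=0.3591  v^+=-0.6712  a^+=0.1182
step 4: x_pred=-0.2859  r=-2.7541  x^+=-1.6988  v^+=-1.0759  a^+=-0.4798
step 5: x_pred=-3.1088  r=-2.4012  x^+=-4.3406  v^+=-2.0467  a^+=-1.0013

a_post = -1.0013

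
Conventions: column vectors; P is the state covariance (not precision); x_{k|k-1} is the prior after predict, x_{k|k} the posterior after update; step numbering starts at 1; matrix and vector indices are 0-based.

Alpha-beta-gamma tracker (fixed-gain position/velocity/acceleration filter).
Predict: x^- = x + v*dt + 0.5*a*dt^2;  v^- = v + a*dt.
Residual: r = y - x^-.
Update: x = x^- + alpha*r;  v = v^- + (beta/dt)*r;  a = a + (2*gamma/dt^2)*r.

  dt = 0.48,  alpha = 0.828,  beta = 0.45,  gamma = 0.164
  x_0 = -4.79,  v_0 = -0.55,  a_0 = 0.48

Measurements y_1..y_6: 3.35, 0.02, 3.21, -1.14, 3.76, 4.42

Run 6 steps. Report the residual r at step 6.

resid = 2.4861

step 1: x_pred=-4.9987  r=8.3487  x^+=1.9140  v^+=7.5073  a^+=12.3653
step 2: x_pred=6.9420  r=-6.9220  x^+=1.2106  v^+=6.9533  a^+=2.5111
step 3: x_pred=4.8374  r=-1.6274  x^+=3.4899  v^+=6.6329  a^+=0.1942
step 4: x_pred=6.6961  r=-7.8361  x^+=0.2078  v^+=-0.6202  a^+=-10.9613
step 5: x_pred=-1.3526  r=5.1126  x^+=2.8806  v^+=-1.0885  a^+=-3.6829
step 6: x_pred=1.9339  r=2.4861  x^+=3.9924  v^+=-0.5256  a^+=-0.1436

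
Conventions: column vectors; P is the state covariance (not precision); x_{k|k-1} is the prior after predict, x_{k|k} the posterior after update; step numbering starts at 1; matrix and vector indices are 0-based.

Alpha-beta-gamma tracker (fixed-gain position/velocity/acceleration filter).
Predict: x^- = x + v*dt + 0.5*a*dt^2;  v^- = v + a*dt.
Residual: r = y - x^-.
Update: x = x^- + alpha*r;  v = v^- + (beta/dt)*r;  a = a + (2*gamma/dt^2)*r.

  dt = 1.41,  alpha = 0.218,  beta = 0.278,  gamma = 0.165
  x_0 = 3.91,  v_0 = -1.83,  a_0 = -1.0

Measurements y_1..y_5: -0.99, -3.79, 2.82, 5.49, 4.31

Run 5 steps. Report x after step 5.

x_post = 1.7964

step 1: x_pred=0.3357  r=-1.3257  x^+=0.0467  v^+=-3.5014  a^+=-1.2200
step 2: x_pred=-6.1031  r=2.3131  x^+=-5.5988  v^+=-4.7656  a^+=-0.8361
step 3: x_pred=-13.1494  r=15.9694  x^+=-9.6681  v^+=-2.7959  a^+=1.8146
step 4: x_pred=-11.8065  r=17.2965  x^+=-8.0358  v^+=3.1729  a^+=4.6856
step 5: x_pred=1.0957  r=3.2143  x^+=1.7964  v^+=10.4134  a^+=5.2191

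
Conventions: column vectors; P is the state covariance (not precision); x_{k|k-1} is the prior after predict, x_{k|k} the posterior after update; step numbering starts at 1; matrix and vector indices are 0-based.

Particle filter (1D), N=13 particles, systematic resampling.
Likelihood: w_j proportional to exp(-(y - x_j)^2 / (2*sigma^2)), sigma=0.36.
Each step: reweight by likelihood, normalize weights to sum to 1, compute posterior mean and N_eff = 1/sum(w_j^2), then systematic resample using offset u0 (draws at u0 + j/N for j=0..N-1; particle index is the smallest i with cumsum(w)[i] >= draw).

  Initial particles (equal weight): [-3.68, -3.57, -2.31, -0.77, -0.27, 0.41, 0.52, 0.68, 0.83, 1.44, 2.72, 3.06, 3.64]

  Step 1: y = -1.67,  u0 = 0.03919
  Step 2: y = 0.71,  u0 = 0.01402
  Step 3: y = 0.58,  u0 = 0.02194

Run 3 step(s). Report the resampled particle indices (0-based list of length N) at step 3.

step 1: w=[0.0000, 0.0000, 0.8224, 0.1755, 0.0021, 0.0000, 0.0000, 0.0000, 0.0000, 0.0000, 0.0000, 0.0000, 0.0000]  mean=-2.0355  Neff=1.4140  idx=[2, 2, 2, 2, 2, 2, 2, 2, 2, 2, 2, 3, 3]
step 2: w=[0.0000, 0.0000, 0.0000, 0.0000, 0.0000, 0.0000, 0.0000, 0.0000, 0.0000, 0.0000, 0.0000, 0.5000, 0.5000]  mean=-0.7700  Neff=2.0000  idx=[11, 11, 11, 11, 11, 11, 11, 12, 12, 12, 12, 12, 12]
step 3: w=[0.0769, 0.0769, 0.0769, 0.0769, 0.0769, 0.0769, 0.0769, 0.0769, 0.0769, 0.0769, 0.0769, 0.0769, 0.0769]  mean=-0.7700  Neff=13.0000  idx=[0, 1, 2, 3, 4, 5, 6, 7, 8, 9, 10, 11, 12]

resampled_idx = [0, 1, 2, 3, 4, 5, 6, 7, 8, 9, 10, 11, 12]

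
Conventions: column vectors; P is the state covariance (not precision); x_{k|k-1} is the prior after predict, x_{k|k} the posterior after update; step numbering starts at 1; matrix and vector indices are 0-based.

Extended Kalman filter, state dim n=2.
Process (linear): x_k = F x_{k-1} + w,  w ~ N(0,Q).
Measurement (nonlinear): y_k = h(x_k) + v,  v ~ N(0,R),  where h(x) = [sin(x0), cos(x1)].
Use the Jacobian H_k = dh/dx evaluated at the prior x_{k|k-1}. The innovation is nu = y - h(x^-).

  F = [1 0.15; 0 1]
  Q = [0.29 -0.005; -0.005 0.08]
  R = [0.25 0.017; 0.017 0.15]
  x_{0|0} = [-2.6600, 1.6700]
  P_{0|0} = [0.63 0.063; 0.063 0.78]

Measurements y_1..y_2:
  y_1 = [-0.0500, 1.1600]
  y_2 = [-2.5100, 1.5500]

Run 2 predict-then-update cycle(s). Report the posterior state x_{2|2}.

step 1: x^-=[-2.4095, 1.6700]  P^-=[0.9565 0.1750; 0.1750 0.8600]  H_jac=[-0.7438 0.0000; 0.0000 -0.9951]  S=[0.7791 0.1465; 0.1465 1.0016]  K=[-0.9053 -0.0414; -0.0066 -0.8535]  nu=[0.6184, 1.2590]  x^+=[-3.0215, 0.5914]  P^+=[0.3052 0.0217; 0.0217 0.1288]
step 2: x^-=[-2.9328, 0.5914]  P^-=[0.6046 0.0360; 0.0360 0.2088]  H_jac=[-0.9783 0.0000; 0.0000 -0.5575]  S=[0.8287 0.0366; 0.0366 0.2149]  K=[-0.7151 0.0285; -0.0187 -0.5384]  nu=[-2.3027, 0.7198]  x^+=[-1.2657, 0.2469]  P^+=[0.1822 0.0141; 0.0141 0.1454]

x_post = [-1.2657, 0.2469]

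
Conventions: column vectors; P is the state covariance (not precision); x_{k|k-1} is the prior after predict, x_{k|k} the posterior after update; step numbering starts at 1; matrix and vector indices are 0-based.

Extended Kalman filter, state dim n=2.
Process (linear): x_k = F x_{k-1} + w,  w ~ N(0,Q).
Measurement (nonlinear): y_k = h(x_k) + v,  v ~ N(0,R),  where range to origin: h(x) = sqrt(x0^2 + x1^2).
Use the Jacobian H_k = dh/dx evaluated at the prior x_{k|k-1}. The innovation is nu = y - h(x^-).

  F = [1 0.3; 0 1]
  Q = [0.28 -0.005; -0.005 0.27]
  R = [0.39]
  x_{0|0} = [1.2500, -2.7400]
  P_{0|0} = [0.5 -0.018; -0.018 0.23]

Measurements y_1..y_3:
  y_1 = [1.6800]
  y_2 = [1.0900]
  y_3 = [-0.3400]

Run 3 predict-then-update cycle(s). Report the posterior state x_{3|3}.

x_post = [0.3658, -0.5700]

step 1: x^-=[0.4280, -2.7400]  P^-=[0.7899 0.0460; 0.0460 0.5000]  H_jac=[0.1543 -0.9880]  S=[0.8829]  K=[0.0866; -0.5515]  nu=[-1.0932]  x^+=[0.3333, -2.1371]  P^+=[0.7833 0.0882; 0.0882 0.2315]
step 2: x^-=[-0.3078, -2.1371]  P^-=[1.1370 0.1526; 0.1526 0.5015]  H_jac=[-0.1426 -0.9898]  S=[0.9474]  K=[-0.3305; -0.5468]  nu=[-1.0691]  x^+=[0.0456, -1.5524]  P^+=[1.0335 -0.0186; -0.0186 0.2182]
step 3: x^-=[-0.4202, -1.5524]  P^-=[1.3220 0.0418; 0.0418 0.4882]  H_jac=[-0.2613 -0.9653]  S=[0.9562]  K=[-0.4034; -0.5042]  nu=[-1.9483]  x^+=[0.3658, -0.5700]  P^+=[1.1664 -0.1527; -0.1527 0.2450]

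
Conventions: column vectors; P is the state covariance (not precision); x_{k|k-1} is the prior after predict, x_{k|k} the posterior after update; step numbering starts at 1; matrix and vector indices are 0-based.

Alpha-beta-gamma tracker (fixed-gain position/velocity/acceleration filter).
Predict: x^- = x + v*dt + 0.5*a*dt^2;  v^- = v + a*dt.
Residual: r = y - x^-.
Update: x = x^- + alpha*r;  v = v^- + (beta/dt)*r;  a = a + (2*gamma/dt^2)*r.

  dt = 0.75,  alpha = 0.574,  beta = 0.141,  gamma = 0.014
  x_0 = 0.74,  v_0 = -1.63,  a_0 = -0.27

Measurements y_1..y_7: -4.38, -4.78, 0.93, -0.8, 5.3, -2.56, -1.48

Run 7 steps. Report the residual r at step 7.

resid = -0.9447

step 1: x_pred=-0.5584  r=-3.8216  x^+=-2.7520  v^+=-2.5510  a^+=-0.4602
step 2: x_pred=-4.7947  r=0.0147  x^+=-4.7862  v^+=-2.8934  a^+=-0.4595
step 3: x_pred=-7.0855  r=8.0155  x^+=-2.4846  v^+=-1.7311  a^+=-0.0605
step 4: x_pred=-3.7999  r=2.9999  x^+=-2.0780  v^+=-1.2125  a^+=0.0888
step 5: x_pred=-2.9623  r=8.2623  x^+=1.7802  v^+=0.4075  a^+=0.5001
step 6: x_pred=2.2265  r=-4.7865  x^+=-0.5210  v^+=-0.1173  a^+=0.2618
step 7: x_pred=-0.5353  r=-0.9447  x^+=-1.0776  v^+=-0.0985  a^+=0.2148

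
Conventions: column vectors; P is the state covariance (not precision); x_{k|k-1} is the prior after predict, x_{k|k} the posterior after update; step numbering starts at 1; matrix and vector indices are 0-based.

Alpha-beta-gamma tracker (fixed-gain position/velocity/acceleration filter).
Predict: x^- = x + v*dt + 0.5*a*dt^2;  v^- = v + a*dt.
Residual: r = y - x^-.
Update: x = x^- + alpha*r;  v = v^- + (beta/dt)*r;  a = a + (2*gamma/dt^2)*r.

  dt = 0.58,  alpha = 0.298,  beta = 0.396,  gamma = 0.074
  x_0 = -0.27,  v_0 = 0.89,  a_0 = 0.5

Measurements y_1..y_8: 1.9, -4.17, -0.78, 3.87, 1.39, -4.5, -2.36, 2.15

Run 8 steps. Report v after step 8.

v_post = -0.4898

step 1: x_pred=0.3303  r=1.5697  x^+=0.7981  v^+=2.2517  a^+=1.1906
step 2: x_pred=2.3043  r=-6.4743  x^+=0.3750  v^+=-1.4781  a^+=-1.6578
step 3: x_pred=-0.7612  r=-0.0188  x^+=-0.7668  v^+=-2.4525  a^+=-1.6661
step 4: x_pred=-2.4695  r=6.3395  x^+=-0.5803  v^+=0.9095  a^+=1.1230
step 5: x_pred=0.1361  r=1.2539  x^+=0.5097  v^+=2.4170  a^+=1.6747
step 6: x_pred=2.1933  r=-6.6933  x^+=0.1987  v^+=-1.1816  a^+=-1.2701
step 7: x_pred=-0.7003  r=-1.6597  x^+=-1.1949  v^+=-3.0514  a^+=-2.0003
step 8: x_pred=-3.3012  r=5.4512  x^+=-1.6767  v^+=-0.4898  a^+=0.3980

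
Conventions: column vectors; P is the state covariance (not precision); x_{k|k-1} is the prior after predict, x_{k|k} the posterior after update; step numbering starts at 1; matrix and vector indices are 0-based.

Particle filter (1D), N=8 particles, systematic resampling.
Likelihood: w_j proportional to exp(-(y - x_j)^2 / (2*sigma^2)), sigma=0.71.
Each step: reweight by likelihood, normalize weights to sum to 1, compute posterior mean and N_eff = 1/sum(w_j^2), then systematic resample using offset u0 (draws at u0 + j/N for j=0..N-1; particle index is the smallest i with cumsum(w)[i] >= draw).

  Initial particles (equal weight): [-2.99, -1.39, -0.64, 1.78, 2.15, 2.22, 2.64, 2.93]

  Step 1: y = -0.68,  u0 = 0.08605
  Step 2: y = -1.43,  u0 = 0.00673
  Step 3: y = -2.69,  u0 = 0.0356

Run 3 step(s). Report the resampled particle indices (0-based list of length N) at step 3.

resampled_idx = [0, 0, 1, 2, 2, 3, 4, 4]

step 1: w=[0.0031, 0.3760, 0.6190, 0.0015, 0.0002, 0.0001, 0.0000, 0.0000]  mean=-0.9245  Neff=1.9066  idx=[1, 1, 1, 2, 2, 2, 2, 2]
step 2: w=[0.1755, 0.1755, 0.1755, 0.0947, 0.0947, 0.0947, 0.0947, 0.0947]  mean=-1.0350  Neff=7.2853  idx=[0, 0, 1, 2, 2, 4, 5, 6]
step 3: w=[0.1905, 0.1905, 0.1905, 0.1905, 0.1905, 0.0158, 0.0158, 0.0158]  mean=-1.3545  Neff=5.4862  idx=[0, 0, 1, 2, 2, 3, 4, 4]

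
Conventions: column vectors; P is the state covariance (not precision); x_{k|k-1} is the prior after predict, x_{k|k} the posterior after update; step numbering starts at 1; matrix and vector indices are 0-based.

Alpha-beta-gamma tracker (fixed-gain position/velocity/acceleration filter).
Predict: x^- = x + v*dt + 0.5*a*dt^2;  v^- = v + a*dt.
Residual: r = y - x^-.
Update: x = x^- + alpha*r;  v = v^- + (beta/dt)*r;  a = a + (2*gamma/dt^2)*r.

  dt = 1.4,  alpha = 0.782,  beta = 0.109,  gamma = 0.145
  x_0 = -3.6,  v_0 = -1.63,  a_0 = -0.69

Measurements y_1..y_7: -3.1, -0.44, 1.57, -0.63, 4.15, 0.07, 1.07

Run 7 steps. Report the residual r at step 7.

step 1: x_pred=-6.5582  r=3.4582  x^+=-3.8539  v^+=-2.3268  a^+=-0.1783
step 2: x_pred=-7.2861  r=6.8461  x^+=-1.9325  v^+=-2.0434  a^+=0.8346
step 3: x_pred=-3.9753  r=5.5453  x^+=0.3611  v^+=-0.4432  a^+=1.6551
step 4: x_pred=1.3626  r=-1.9926  x^+=-0.1956  v^+=1.7188  a^+=1.3603
step 5: x_pred=3.5438  r=0.6062  x^+=4.0178  v^+=3.6704  a^+=1.4500
step 6: x_pred=10.5773  r=-10.5073  x^+=2.3606  v^+=4.8822  a^+=-0.1047
step 7: x_pred=9.0931  r=-8.0231  x^+=2.8190  v^+=4.1110  a^+=-1.2918

resid = -8.0231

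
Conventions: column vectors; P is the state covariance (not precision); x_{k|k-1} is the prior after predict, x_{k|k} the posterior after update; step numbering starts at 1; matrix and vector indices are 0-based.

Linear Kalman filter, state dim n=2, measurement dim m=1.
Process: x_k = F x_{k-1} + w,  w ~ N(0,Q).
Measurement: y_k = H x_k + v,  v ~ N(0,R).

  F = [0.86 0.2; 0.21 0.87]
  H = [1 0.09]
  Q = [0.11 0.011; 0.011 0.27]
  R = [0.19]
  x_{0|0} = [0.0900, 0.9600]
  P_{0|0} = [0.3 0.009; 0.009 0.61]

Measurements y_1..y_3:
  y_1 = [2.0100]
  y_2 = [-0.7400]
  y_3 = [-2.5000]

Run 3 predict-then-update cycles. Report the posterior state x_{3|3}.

step 1: x^-=[0.2694, 0.8541]  P^-=[0.3594 0.1784; 0.1784 0.7482]  S=[0.5876]  K=[0.6390; 0.4183]  nu=[1.6637]  x^+=[1.3325, 1.5500]  P^+=[0.1195 0.0214; 0.0214 0.6454]
step 2: x^-=[1.4559, 1.6284]  P^-=[0.2315 0.1618; 0.1618 0.7716]  S=[0.4569]  K=[0.5386; 0.5061]  nu=[-2.3425]  x^+=[0.1942, 0.4429]  P^+=[0.0990 0.0372; 0.0372 0.6546]
step 3: x^-=[0.2556, 0.4261]  P^-=[0.2222 0.1722; 0.1722 0.7834]  S=[0.4495]  K=[0.5288; 0.5399]  nu=[-2.7940]  x^+=[-1.2217, -1.0824]  P^+=[0.0965 0.0439; 0.0439 0.6524]

x_post = [-1.2217, -1.0824]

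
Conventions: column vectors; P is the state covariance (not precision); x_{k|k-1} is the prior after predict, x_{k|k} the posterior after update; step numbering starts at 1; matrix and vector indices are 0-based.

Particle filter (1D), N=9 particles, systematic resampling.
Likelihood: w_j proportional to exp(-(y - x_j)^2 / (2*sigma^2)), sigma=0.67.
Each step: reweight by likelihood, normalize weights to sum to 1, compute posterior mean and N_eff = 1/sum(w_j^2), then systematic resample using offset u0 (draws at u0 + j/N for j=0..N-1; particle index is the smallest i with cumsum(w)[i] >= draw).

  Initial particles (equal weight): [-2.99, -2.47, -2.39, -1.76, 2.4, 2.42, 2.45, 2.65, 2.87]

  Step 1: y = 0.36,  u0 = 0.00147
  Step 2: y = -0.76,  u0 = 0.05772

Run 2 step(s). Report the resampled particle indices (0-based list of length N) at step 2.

resampled_idx = [0, 1, 1, 1, 1, 1, 1, 1, 1]

step 1: w=[0.0001, 0.0036, 0.0059, 0.1804, 0.2614, 0.2385, 0.2077, 0.0783, 0.0241]  mean=1.6492  Neff=4.8161  idx=[1, 3, 4, 4, 4, 5, 5, 6, 6]
step 2: w=[0.1049, 0.8948, 0.0000, 0.0000, 0.0000, 0.0000, 0.0000, 0.0000, 0.0000]  mean=-1.8335  Neff=1.2320  idx=[0, 1, 1, 1, 1, 1, 1, 1, 1]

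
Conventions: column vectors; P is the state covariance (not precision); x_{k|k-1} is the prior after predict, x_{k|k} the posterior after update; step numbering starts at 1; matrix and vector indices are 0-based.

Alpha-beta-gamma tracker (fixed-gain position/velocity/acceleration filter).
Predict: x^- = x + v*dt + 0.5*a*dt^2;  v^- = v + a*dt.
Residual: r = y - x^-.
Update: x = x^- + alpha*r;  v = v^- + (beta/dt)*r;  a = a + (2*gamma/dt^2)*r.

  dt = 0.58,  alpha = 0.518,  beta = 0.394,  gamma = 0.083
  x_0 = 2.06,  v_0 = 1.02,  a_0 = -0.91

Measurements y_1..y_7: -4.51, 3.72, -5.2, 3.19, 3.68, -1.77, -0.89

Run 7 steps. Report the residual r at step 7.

step 1: x_pred=2.4985  r=-7.0085  x^+=-1.1319  v^+=-4.2688  a^+=-4.3684
step 2: x_pred=-4.3425  r=8.0625  x^+=-0.1661  v^+=-1.3255  a^+=-0.3899
step 3: x_pred=-1.0005  r=-4.1995  x^+=-3.1758  v^+=-4.4044  a^+=-2.4622
step 4: x_pred=-6.1445  r=9.3345  x^+=-1.3092  v^+=0.5086  a^+=2.1440
step 5: x_pred=-0.6536  r=4.3336  x^+=1.5912  v^+=4.6960  a^+=4.2825
step 6: x_pred=5.0352  r=-6.8052  x^+=1.5101  v^+=2.5570  a^+=0.9244
step 7: x_pred=3.1487  r=-4.0387  x^+=1.0566  v^+=0.3497  a^+=-1.0685

resid = -4.0387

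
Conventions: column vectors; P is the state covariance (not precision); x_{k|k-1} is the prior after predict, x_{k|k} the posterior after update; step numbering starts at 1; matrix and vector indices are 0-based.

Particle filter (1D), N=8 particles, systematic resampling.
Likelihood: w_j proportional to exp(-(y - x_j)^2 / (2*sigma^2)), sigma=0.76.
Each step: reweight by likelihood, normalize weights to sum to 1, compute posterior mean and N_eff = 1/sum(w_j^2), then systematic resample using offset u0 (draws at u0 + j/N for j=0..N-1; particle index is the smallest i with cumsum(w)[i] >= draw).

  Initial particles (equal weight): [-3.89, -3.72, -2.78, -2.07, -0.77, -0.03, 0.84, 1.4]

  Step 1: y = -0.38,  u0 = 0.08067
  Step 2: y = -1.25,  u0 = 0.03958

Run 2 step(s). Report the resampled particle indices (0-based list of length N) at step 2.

step 1: w=[0.0000, 0.0000, 0.0031, 0.0382, 0.3971, 0.4074, 0.1249, 0.0292]  mean=-0.2601  Neff=2.9271  idx=[4, 4, 4, 5, 5, 5, 5, 6]
step 2: w=[0.2286, 0.2286, 0.2286, 0.0769, 0.0769, 0.0769, 0.0769, 0.0064]  mean=-0.5320  Neff=5.5394  idx=[0, 0, 1, 1, 2, 2, 4, 5]

resampled_idx = [0, 0, 1, 1, 2, 2, 4, 5]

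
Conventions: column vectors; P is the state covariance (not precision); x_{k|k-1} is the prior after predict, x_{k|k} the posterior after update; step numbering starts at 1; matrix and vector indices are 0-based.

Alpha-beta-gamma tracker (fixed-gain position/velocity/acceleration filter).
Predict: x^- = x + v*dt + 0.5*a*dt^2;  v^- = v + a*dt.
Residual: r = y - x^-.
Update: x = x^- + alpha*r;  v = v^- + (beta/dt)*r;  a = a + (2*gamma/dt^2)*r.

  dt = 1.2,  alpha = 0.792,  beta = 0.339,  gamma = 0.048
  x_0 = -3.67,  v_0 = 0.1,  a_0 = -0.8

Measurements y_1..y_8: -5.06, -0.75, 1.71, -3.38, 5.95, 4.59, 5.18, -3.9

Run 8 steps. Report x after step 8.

step 1: x_pred=-4.1260  r=-0.9340  x^+=-4.8657  v^+=-1.1239  a^+=-0.8623
step 2: x_pred=-6.8352  r=6.0852  x^+=-2.0157  v^+=-0.4395  a^+=-0.4566
step 3: x_pred=-2.8719  r=4.5819  x^+=0.7570  v^+=0.3070  a^+=-0.1511
step 4: x_pred=1.0165  r=-4.3965  x^+=-2.4655  v^+=-1.1164  a^+=-0.4442
step 5: x_pred=-4.1251  r=10.0751  x^+=3.8544  v^+=1.1967  a^+=0.2274
step 6: x_pred=5.4542  r=-0.8642  x^+=4.7698  v^+=1.2255  a^+=0.1698
step 7: x_pred=6.3626  r=-1.1826  x^+=5.4260  v^+=1.0952  a^+=0.0910
step 8: x_pred=6.8057  r=-10.7057  x^+=-1.6732  v^+=-1.8200  a^+=-0.6227

x_post = -1.6732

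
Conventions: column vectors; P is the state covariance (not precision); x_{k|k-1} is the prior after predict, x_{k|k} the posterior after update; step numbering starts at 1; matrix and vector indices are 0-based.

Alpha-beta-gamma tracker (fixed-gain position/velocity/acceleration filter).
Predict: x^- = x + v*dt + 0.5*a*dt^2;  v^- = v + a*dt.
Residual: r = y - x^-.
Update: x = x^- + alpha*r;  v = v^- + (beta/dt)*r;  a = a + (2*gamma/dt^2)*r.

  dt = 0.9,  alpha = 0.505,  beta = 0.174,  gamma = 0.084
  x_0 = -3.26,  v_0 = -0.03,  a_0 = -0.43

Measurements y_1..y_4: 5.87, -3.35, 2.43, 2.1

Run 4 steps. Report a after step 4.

a_post = 0.0774

step 1: x_pred=-3.4611  r=9.3312  x^+=1.2511  v^+=1.3870  a^+=1.5053
step 2: x_pred=3.1091  r=-6.4591  x^+=-0.1528  v^+=1.4931  a^+=0.1657
step 3: x_pred=1.2581  r=1.1719  x^+=1.8499  v^+=1.8688  a^+=0.4087
step 4: x_pred=3.6974  r=-1.5974  x^+=2.8907  v^+=1.9278  a^+=0.0774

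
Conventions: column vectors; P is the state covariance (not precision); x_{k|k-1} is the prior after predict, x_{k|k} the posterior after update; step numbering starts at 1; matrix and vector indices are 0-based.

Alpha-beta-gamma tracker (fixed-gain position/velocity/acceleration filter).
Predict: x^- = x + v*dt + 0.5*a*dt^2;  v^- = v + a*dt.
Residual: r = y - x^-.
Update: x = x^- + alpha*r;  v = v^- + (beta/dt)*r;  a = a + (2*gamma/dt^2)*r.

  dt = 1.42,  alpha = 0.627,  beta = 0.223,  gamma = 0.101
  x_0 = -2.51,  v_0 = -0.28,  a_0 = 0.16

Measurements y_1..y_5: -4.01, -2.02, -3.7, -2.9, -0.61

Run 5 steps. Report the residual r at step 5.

resid = 1.7697

step 1: x_pred=-2.7463  r=-1.2637  x^+=-3.5386  v^+=-0.2513  a^+=0.0334
step 2: x_pred=-3.8617  r=1.8417  x^+=-2.7070  v^+=0.0854  a^+=0.2179
step 3: x_pred=-2.3660  r=-1.3340  x^+=-3.2024  v^+=0.1853  a^+=0.0843
step 4: x_pred=-2.8543  r=-0.0457  x^+=-2.8829  v^+=0.2978  a^+=0.0797
step 5: x_pred=-2.3797  r=1.7697  x^+=-1.2701  v^+=0.6889  a^+=0.2570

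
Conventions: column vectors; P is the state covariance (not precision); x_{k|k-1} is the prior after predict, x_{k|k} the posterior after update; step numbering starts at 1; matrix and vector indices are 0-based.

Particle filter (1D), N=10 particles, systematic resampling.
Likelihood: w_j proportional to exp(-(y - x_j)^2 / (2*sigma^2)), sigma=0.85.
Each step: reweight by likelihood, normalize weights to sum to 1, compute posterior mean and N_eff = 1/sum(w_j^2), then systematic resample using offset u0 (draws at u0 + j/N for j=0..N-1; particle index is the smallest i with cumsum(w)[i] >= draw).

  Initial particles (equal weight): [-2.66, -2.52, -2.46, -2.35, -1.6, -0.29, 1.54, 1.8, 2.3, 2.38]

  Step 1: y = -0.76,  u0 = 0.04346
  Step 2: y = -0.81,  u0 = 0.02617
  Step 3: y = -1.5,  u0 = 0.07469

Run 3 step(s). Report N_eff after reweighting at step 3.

step 1: w=[0.0407, 0.0580, 0.0670, 0.0861, 0.3039, 0.4250, 0.0127, 0.0053, 0.0008, 0.0005]  mean=-1.1989  Neff=3.4479  idx=[1, 2, 3, 4, 4, 4, 5, 5, 5, 5]
step 2: w=[0.0230, 0.0265, 0.0337, 0.1131, 0.1131, 0.1131, 0.1444, 0.1444, 0.1444, 0.1444]  mean=-0.9125  Neff=8.0564  idx=[1, 3, 4, 5, 6, 6, 7, 8, 8, 9]
step 3: w=[0.0929, 0.1747, 0.1747, 0.1747, 0.0638, 0.0638, 0.0638, 0.0638, 0.0638, 0.0638]  mean=-1.1781  Neff=8.0249  idx=[0, 1, 2, 2, 3, 3, 4, 6, 8, 9]

N_eff = 8.0249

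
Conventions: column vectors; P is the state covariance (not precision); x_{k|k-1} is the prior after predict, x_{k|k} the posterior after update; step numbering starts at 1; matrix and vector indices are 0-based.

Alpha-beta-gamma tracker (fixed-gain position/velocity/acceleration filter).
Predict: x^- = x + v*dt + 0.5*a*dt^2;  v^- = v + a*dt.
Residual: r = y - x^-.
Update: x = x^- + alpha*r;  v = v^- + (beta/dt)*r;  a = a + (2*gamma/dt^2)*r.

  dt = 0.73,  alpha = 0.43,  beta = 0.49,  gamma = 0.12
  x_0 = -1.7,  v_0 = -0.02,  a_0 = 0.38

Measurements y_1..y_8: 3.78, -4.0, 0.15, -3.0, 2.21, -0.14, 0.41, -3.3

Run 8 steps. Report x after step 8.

x_post = -0.0561

step 1: x_pred=-1.6133  r=5.3933  x^+=0.7058  v^+=3.8776  a^+=2.8090
step 2: x_pred=4.2849  r=-8.2849  x^+=0.7224  v^+=0.3671  a^+=-0.9223
step 3: x_pred=0.7446  r=-0.5946  x^+=0.4889  v^+=-0.7053  a^+=-1.1900
step 4: x_pred=-0.3430  r=-2.6570  x^+=-1.4855  v^+=-3.3575  a^+=-2.3866
step 5: x_pred=-4.5724  r=6.7824  x^+=-1.6560  v^+=-0.5472  a^+=0.6679
step 6: x_pred=-1.8774  r=1.7374  x^+=-1.1303  v^+=1.1066  a^+=1.4504
step 7: x_pred=0.0640  r=0.3460  x^+=0.2128  v^+=2.3977  a^+=1.6062
step 8: x_pred=2.3911  r=-5.6911  x^+=-0.0561  v^+=-0.2498  a^+=-0.9568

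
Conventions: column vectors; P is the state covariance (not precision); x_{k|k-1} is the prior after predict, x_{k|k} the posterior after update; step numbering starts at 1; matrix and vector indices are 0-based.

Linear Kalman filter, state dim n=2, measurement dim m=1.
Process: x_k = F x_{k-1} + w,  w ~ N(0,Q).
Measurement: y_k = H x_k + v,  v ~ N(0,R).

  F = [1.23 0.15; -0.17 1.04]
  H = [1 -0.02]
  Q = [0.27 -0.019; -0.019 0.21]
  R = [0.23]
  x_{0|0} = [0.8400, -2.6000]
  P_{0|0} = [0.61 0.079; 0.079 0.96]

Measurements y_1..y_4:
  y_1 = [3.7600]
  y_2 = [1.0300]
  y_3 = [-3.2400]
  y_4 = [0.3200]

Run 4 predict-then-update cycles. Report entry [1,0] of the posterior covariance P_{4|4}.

P_post[1,0] = 0.1254

step 1: x^-=[0.6432, -2.8468]  P^-=[1.2436 0.1023; 0.1023 1.2380]  S=[1.4700]  K=[0.8446; 0.0527]  nu=[3.0599]  x^+=[3.2275, -2.6855]  P^+=[0.1950 0.0368; 0.0368 1.2339]
step 2: x^-=[3.5671, -3.3416]  P^-=[0.6063 0.1789; 0.1789 1.5373]  S=[0.8298]  K=[0.7264; 0.1785]  nu=[-2.6039]  x^+=[1.6756, -3.8064]  P^+=[0.1685 0.0713; 0.0713 1.5108]
step 3: x^-=[1.4900, -4.2435]  P^-=[0.5852 0.2708; 0.2708 1.8238]  S=[0.8051]  K=[0.7201; 0.2911]  nu=[-4.8149]  x^+=[-1.9774, -5.6449]  P^+=[0.1677 0.1021; 0.1021 1.7556]
step 4: x^-=[-3.2789, -5.5345]  P^-=[0.6008 0.3478; 0.3478 2.0776]  S=[0.8178]  K=[0.7262; 0.3744]  nu=[3.4882]  x^+=[-0.7457, -4.2284]  P^+=[0.1695 0.1254; 0.1254 1.9629]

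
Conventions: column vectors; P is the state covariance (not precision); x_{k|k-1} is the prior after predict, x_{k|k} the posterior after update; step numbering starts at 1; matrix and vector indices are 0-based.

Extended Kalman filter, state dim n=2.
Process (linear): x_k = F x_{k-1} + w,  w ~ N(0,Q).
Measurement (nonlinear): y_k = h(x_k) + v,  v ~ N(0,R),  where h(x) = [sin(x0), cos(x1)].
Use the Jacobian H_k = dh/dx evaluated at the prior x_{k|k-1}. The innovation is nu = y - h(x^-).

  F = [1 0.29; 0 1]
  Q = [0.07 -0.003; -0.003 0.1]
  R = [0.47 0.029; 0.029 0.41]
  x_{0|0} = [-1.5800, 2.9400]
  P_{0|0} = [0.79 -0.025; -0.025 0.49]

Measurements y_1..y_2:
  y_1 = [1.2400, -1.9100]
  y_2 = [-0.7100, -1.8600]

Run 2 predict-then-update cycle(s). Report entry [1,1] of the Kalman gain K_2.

step 1: x^-=[-0.7274, 2.9400]  P^-=[0.8867 0.1141; 0.1141 0.5900]  H_jac=[0.7469 0.0000; 0.0000 -0.2002]  S=[0.9647 0.0119; 0.0119 0.4337]  K=[0.6874 -0.0716; 0.0917 -0.2749]  nu=[1.9049, -0.9303]  x^+=[0.6487, 3.3705]  P^+=[0.4298 0.0471; 0.0471 0.5497]
step 2: x^-=[1.6262, 3.3705]  P^-=[0.5733 0.2035; 0.2035 0.6497]  H_jac=[-0.0554 0.0000; 0.0000 0.2269]  S=[0.4718 0.0264; 0.0264 0.4435]  K=[-0.0733 0.1085; -0.0427 0.3350]  nu=[-1.7085, -0.8861]  x^+=[1.6553, 3.1465]  P^+=[0.5660 0.1866; 0.1866 0.5998]

K[1,1] = 0.3350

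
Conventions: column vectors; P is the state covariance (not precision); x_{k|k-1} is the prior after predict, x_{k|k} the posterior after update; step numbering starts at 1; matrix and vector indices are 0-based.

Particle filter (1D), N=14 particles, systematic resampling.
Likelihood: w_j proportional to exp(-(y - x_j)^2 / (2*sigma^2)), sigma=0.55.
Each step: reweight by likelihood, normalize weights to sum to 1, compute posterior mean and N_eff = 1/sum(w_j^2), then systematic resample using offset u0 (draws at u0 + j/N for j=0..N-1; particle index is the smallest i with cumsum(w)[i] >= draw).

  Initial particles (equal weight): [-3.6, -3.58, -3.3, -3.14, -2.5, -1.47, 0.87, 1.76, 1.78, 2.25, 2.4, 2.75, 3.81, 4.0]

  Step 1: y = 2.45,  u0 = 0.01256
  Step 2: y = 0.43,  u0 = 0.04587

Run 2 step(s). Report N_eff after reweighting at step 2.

step 1: w=[0.0000, 0.0000, 0.0000, 0.0000, 0.0000, 0.0000, 0.0042, 0.1196, 0.1251, 0.2459, 0.2616, 0.2264, 0.0124, 0.0050]  mean=2.3071  Neff=4.7562  idx=[7, 7, 8, 8, 9, 9, 9, 10, 10, 10, 10, 11, 11, 11]
step 2: w=[0.2384, 0.2384, 0.2182, 0.2182, 0.0186, 0.0186, 0.0186, 0.0073, 0.0073, 0.0073, 0.0073, 0.0006, 0.0006, 0.0006]  mean=1.8165  Neff=4.7574  idx=[0, 0, 0, 1, 1, 1, 1, 2, 2, 2, 3, 3, 3, 7]

N_eff = 4.7574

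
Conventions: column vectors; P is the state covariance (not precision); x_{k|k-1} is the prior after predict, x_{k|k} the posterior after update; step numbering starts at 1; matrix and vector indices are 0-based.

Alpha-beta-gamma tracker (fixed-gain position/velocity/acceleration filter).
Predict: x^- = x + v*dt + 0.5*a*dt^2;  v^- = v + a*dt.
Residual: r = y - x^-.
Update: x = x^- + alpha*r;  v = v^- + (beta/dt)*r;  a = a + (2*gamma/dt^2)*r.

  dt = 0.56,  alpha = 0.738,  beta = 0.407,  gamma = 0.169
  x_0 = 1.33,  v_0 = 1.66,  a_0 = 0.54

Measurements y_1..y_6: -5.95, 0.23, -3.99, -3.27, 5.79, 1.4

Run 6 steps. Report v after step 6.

v_post = 9.0621

step 1: x_pred=2.3443  r=-8.2943  x^+=-3.7769  v^+=-4.0658  a^+=-8.3996
step 2: x_pred=-7.3708  r=7.6008  x^+=-1.7614  v^+=-3.2454  a^+=-0.2074
step 3: x_pred=-3.6114  r=-0.3786  x^+=-3.8908  v^+=-3.6368  a^+=-0.6155
step 4: x_pred=-6.0239  r=2.7539  x^+=-3.9915  v^+=-1.9800  a^+=2.3526
step 5: x_pred=-4.7314  r=10.5214  x^+=3.0334  v^+=6.9843  a^+=13.6927
step 6: x_pred=9.0916  r=-7.6916  x^+=3.4152  v^+=9.0621  a^+=5.4026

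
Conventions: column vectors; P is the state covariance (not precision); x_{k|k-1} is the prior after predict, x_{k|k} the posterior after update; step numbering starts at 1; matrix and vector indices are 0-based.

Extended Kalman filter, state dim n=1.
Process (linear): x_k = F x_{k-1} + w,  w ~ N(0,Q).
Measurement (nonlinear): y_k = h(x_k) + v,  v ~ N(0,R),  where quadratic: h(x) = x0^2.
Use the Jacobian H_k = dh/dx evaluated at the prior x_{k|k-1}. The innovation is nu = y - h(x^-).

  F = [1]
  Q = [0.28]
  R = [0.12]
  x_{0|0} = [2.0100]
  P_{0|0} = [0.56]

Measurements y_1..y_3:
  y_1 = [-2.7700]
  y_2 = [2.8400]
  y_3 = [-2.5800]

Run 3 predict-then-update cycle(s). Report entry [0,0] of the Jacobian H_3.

H_jac[0,0] = 4.8859

step 1: x^-=[2.0100]  P^-=[0.8400]  H_jac=[4.0200]  S=[13.6947]  K=[0.2466]  nu=[-6.8101]  x^+=[0.3308]  P^+=[0.0074]
step 2: x^-=[0.3308]  P^-=[0.2874]  H_jac=[0.6616]  S=[0.2458]  K=[0.7735]  nu=[2.7306]  x^+=[2.4430]  P^+=[0.1403]
step 3: x^-=[2.4430]  P^-=[0.4203]  H_jac=[4.8859]  S=[10.1536]  K=[0.2023]  nu=[-8.5480]  x^+=[0.7141]  P^+=[0.0050]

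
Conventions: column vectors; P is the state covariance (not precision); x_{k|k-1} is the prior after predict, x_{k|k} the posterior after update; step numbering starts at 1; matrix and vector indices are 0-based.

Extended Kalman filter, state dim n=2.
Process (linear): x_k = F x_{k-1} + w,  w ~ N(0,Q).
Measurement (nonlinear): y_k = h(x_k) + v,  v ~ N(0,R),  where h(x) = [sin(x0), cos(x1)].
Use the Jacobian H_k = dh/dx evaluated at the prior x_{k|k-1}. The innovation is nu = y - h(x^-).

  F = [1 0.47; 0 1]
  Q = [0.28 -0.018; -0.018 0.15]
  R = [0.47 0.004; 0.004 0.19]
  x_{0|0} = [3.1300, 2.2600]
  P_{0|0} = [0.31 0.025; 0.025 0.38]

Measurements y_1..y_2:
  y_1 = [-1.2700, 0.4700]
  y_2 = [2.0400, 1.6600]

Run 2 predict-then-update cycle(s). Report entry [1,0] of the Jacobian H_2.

H_jac[1,0] = 0.0000

step 1: x^-=[4.1922, 2.2600]  P^-=[0.6974 0.1856; 0.1856 0.5300]  H_jac=[-0.4970 0.0000; 0.0000 -0.7718]  S=[0.6423 0.0752; 0.0752 0.5057]  K=[-0.5155 -0.2066; -0.0498 -0.8015]  nu=[-0.4023, 1.1059]  x^+=[4.1711, 1.3937]  P^+=[0.4891 0.0535; 0.0535 0.1976]
step 2: x^-=[4.8261, 1.3937]  P^-=[0.8631 0.1284; 0.1284 0.3476]  H_jac=[0.1135 0.0000; 0.0000 -0.9844]  S=[0.4811 -0.0103; -0.0103 0.5268]  K=[0.1985 -0.2360; 0.0163 -0.6492]  nu=[3.0335, 1.4838]  x^+=[5.0781, 0.4800]  P^+=[0.8138 0.0448; 0.0448 0.1252]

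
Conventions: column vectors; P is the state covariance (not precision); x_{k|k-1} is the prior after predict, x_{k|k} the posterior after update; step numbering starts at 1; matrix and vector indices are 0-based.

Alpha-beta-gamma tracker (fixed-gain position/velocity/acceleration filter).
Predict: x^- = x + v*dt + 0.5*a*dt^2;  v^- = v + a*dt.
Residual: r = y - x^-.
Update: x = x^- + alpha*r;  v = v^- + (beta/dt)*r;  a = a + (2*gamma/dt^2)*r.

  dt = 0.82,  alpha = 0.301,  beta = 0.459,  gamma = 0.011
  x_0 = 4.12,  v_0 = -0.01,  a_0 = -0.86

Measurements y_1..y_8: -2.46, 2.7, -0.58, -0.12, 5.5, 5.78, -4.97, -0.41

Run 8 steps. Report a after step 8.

a_post = -0.8097

step 1: x_pred=3.8227  r=-6.2827  x^+=1.9316  v^+=-4.2320  a^+=-1.0656
step 2: x_pred=-1.8969  r=4.5969  x^+=-0.5132  v^+=-2.5326  a^+=-0.9152
step 3: x_pred=-2.8976  r=2.3176  x^+=-2.2000  v^+=-1.9857  a^+=-0.8393
step 4: x_pred=-4.1105  r=3.9905  x^+=-2.9094  v^+=-0.4403  a^+=-0.7088
step 5: x_pred=-3.5087  r=9.0087  x^+=-0.7971  v^+=4.0212  a^+=-0.4140
step 6: x_pred=2.3611  r=3.4189  x^+=3.3902  v^+=5.5954  a^+=-0.3022
step 7: x_pred=7.8769  r=-12.8469  x^+=4.0100  v^+=-1.8435  a^+=-0.7225
step 8: x_pred=2.2554  r=-2.6654  x^+=1.4531  v^+=-3.9279  a^+=-0.8097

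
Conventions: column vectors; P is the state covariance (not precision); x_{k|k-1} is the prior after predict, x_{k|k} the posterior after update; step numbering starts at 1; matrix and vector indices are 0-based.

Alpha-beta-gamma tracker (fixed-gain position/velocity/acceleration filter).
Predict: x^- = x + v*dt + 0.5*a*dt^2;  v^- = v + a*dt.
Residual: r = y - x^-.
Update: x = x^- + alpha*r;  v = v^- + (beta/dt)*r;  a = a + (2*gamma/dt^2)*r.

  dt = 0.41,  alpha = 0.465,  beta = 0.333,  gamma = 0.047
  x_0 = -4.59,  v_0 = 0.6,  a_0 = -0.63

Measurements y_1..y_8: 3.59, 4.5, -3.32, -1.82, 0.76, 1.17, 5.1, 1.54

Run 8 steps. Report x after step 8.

x_post = 1.9081

step 1: x_pred=-4.3970  r=7.9870  x^+=-0.6830  v^+=6.8287  a^+=3.8362
step 2: x_pred=2.4392  r=2.0608  x^+=3.3975  v^+=10.0753  a^+=4.9886
step 3: x_pred=7.9476  r=-11.2676  x^+=2.7082  v^+=2.9691  a^+=-1.3121
step 4: x_pred=3.8152  r=-5.6352  x^+=1.1949  v^+=-2.1457  a^+=-4.4633
step 5: x_pred=-0.0600  r=0.8200  x^+=0.3213  v^+=-3.3097  a^+=-4.0047
step 6: x_pred=-1.3723  r=2.5423  x^+=-0.1901  v^+=-2.8868  a^+=-2.5831
step 7: x_pred=-1.5908  r=6.6908  x^+=1.5204  v^+=1.4884  a^+=1.1583
step 8: x_pred=2.2280  r=-0.6880  x^+=1.9081  v^+=1.4045  a^+=0.7736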